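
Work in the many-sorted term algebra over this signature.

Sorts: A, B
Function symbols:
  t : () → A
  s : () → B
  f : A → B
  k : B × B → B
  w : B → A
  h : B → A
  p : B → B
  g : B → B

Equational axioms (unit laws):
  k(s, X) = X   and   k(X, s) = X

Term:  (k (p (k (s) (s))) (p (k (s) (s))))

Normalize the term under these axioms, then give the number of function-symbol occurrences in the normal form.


size = 5

1. (k (p (k (s) (s))) (p (k (s) (s))))  →  (k (p (s)) (p (k (s) (s))))
2. (k (p (s)) (p (k (s) (s))))  →  (k (p (s)) (p (s)))
normal form: (k (p (s)) (p (s)))


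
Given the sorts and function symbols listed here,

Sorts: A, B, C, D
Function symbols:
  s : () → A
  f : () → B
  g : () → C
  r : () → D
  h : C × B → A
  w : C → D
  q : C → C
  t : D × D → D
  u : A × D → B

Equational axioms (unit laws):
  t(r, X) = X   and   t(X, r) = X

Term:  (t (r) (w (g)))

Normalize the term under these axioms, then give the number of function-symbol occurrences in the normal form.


1. (t (r) (w (g)))  →  (w (g))
normal form: (w (g))

size = 2


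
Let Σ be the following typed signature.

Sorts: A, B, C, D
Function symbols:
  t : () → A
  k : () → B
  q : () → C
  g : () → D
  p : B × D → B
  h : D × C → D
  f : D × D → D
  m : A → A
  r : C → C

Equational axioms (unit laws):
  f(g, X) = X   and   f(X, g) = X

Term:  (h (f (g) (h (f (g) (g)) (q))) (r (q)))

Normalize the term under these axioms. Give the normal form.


1. (h (f (g) (h (f (g) (g)) (q))) (r (q)))  →  (h (h (f (g) (g)) (q)) (r (q)))
2. (h (h (f (g) (g)) (q)) (r (q)))  →  (h (h (g) (q)) (r (q)))

normal form = (h (h (g) (q)) (r (q)))


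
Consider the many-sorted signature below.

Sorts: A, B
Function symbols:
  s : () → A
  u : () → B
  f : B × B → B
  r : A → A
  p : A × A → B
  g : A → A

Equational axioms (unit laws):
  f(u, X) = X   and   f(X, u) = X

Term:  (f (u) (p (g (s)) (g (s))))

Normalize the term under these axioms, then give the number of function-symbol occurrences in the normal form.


size = 5

1. (f (u) (p (g (s)) (g (s))))  →  (p (g (s)) (g (s)))
normal form: (p (g (s)) (g (s)))


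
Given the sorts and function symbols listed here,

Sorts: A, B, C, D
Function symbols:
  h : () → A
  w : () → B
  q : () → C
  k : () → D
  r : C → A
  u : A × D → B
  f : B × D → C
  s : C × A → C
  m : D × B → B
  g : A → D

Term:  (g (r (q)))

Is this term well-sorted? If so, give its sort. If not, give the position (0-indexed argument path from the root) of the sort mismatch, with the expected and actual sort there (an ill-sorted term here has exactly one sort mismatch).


    (q) : C
  (r (q)) : A
(g (r (q))) : D

well-sorted; sort = D


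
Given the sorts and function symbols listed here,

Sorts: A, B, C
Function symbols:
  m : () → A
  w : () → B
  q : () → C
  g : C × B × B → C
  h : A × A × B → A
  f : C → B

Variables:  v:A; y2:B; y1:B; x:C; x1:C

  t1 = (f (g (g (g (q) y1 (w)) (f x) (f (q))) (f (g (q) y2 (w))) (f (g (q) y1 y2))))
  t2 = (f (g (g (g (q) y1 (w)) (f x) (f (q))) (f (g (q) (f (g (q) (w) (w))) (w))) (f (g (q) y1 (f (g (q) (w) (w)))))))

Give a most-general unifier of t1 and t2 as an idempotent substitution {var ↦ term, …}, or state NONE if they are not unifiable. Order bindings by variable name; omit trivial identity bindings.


{y2 ↦ (f (g (q) (w) (w)))}


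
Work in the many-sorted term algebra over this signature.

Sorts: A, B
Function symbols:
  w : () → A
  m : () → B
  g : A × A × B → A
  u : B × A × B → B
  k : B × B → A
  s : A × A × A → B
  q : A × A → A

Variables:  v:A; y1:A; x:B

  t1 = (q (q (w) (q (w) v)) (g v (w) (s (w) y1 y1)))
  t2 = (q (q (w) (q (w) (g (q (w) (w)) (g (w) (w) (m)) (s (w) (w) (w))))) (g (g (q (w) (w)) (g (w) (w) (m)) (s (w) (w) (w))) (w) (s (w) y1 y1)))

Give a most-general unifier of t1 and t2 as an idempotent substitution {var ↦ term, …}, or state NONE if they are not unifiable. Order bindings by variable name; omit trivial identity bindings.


{v ↦ (g (q (w) (w)) (g (w) (w) (m)) (s (w) (w) (w)))}


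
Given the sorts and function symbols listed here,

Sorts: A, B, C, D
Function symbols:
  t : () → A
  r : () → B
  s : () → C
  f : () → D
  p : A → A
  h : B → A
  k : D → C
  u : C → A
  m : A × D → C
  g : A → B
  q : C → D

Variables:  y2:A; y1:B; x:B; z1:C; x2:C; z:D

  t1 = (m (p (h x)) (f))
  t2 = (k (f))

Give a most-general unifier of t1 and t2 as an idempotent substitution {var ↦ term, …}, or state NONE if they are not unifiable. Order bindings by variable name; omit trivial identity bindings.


NONE (not unifiable)

head clash or occurs-check failure — not unifiable


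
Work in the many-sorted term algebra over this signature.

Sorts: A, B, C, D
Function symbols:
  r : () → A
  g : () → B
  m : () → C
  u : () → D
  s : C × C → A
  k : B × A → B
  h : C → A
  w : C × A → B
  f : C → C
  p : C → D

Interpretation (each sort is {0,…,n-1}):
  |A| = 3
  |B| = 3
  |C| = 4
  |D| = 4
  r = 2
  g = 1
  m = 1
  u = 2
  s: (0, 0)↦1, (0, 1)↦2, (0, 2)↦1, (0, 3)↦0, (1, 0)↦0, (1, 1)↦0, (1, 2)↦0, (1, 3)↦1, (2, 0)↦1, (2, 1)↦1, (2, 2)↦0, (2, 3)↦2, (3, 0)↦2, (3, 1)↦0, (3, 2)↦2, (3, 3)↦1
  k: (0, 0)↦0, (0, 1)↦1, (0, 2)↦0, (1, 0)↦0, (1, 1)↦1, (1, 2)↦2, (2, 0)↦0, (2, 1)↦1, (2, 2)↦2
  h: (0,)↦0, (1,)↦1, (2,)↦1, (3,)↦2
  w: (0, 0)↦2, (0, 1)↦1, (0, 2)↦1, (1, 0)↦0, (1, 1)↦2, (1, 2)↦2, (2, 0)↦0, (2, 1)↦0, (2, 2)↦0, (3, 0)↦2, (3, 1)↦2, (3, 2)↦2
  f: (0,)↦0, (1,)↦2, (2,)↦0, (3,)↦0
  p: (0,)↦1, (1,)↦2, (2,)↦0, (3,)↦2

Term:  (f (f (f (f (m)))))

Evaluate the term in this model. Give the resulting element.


value = 0

  m = 1
  (f (m)) = f(1,) = 2
  (f (f (m))) = f(2,) = 0
  (f (f (f (m)))) = f(0,) = 0
  (f (f (f (f (m))))) = f(0,) = 0


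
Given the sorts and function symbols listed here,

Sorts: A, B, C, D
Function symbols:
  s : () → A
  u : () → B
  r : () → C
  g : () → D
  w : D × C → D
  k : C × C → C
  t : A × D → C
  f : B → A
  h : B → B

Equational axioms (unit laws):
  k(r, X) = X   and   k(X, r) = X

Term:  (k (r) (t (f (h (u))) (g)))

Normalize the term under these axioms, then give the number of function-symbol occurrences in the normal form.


1. (k (r) (t (f (h (u))) (g)))  →  (t (f (h (u))) (g))
normal form: (t (f (h (u))) (g))

size = 5


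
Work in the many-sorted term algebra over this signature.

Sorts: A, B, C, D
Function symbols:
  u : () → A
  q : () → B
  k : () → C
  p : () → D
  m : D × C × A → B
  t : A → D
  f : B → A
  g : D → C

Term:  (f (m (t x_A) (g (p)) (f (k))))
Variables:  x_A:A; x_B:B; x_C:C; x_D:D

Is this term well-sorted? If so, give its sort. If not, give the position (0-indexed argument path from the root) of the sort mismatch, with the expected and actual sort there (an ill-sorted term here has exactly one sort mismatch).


ill-sorted at position [0, 2, 0]: expected B, got C

      x_A : A
    (t x_A) : D
      (p) : D
    (g (p)) : C
      (k) : C
    (f (k)) : ✗ arg 0 at [0, 2, 0] has sort C, expected B


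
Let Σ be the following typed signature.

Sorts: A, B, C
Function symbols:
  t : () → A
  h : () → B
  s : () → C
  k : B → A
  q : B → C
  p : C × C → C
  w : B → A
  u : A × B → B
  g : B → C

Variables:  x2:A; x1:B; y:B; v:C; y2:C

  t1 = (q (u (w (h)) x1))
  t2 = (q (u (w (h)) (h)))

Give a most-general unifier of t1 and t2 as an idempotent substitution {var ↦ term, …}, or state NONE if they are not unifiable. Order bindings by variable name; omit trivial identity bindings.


{x1 ↦ (h)}


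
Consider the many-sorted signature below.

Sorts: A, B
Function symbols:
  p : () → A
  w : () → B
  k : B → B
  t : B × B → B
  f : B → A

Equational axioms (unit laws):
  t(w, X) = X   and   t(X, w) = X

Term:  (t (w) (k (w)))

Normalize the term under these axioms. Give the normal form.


normal form = (k (w))

1. (t (w) (k (w)))  →  (k (w))


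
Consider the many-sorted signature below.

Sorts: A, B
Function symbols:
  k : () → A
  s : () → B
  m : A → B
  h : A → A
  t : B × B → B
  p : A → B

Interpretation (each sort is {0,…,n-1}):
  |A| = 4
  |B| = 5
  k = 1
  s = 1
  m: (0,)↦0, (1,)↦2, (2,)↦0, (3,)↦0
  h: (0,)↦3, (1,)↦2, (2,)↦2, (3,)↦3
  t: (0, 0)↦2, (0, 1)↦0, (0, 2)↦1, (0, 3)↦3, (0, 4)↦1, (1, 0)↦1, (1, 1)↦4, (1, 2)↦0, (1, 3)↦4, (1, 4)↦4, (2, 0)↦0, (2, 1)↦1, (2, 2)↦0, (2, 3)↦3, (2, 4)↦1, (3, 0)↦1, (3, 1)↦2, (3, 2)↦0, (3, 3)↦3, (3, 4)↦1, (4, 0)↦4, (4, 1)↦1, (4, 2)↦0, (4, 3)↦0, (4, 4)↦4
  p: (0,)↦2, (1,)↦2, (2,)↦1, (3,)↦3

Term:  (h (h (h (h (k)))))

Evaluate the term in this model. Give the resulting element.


value = 2

  k = 1
  (h (k)) = h(1,) = 2
  (h (h (k))) = h(2,) = 2
  (h (h (h (k)))) = h(2,) = 2
  (h (h (h (h (k))))) = h(2,) = 2


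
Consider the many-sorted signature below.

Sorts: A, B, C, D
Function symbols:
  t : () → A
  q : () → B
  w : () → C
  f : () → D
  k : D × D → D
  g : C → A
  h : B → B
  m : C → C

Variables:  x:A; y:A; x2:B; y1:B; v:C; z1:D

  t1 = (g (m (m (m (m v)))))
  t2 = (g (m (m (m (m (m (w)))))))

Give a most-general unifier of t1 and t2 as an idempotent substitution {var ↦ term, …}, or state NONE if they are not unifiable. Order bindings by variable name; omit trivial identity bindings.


{v ↦ (m (w))}


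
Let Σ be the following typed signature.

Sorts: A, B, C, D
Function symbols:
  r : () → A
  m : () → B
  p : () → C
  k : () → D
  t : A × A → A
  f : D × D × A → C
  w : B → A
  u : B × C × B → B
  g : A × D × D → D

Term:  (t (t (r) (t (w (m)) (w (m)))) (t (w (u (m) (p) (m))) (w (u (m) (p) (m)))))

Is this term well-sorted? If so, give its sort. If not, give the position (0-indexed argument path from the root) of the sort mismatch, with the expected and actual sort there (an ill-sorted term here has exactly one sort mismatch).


well-sorted; sort = A

    (r) : A
        (m) : B
      (w (m)) : A
        (m) : B
      (w (m)) : A
    (t (w (m)) (w (m))) : A
  (t (r) (t (w (m)) (w (m)))) : A
        (m) : B
        (p) : C
        (m) : B
      (u (m) (p) (m)) : B
    (w (u (m) (p) (m))) : A
        (m) : B
        (p) : C
        (m) : B
      (u (m) (p) (m)) : B
    (w (u (m) (p) (m))) : A
  (t (w (u (m) (p) (m))) (w (u (m) (p) (m)))) : A
(t (t (r) (t (w (m)) (w (m)))) (t (w (u (m) (p) (m))) (w (u (m) (p) (m))))) : A


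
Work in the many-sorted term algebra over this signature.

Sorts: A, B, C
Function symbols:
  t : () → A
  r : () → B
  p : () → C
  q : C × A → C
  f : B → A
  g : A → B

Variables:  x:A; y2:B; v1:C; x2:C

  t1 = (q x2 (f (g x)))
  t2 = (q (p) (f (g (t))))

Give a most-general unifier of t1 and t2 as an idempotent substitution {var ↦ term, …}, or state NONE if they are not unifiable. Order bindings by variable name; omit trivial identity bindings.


{x ↦ (t), x2 ↦ (p)}


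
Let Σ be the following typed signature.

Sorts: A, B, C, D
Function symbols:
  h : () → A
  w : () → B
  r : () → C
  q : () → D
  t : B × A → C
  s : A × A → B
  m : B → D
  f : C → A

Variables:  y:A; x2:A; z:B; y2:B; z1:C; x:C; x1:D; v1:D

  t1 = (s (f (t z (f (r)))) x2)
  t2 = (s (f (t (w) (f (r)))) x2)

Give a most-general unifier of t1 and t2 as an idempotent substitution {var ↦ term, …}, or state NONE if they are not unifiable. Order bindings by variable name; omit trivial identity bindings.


{z ↦ (w)}


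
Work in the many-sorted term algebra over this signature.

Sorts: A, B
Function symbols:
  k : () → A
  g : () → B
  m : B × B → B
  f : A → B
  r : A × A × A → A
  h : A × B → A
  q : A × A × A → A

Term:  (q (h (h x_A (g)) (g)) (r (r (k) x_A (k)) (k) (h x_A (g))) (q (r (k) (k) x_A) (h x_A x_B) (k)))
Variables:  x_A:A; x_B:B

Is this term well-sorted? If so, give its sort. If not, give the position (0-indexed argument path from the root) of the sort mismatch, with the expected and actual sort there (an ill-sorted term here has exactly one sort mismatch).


      x_A : A
      (g) : B
    (h x_A (g)) : A
    (g) : B
  (h (h x_A (g)) (g)) : A
      (k) : A
      x_A : A
      (k) : A
    (r (k) x_A (k)) : A
    (k) : A
      x_A : A
      (g) : B
    (h x_A (g)) : A
  (r (r (k) x_A (k)) (k) (h x_A (g))) : A
      (k) : A
      (k) : A
      x_A : A
    (r (k) (k) x_A) : A
      x_A : A
      x_B : B
    (h x_A x_B) : A
    (k) : A
  (q (r (k) (k) x_A) (h x_A x_B) (k)) : A
(q (h (h x_A (g)) (g)) (r (r (k) x_A (k)) (k) (h x_A (g))) (q (r (k) (k) x_A) (h x_A x_B) (k))) : A

well-sorted; sort = A


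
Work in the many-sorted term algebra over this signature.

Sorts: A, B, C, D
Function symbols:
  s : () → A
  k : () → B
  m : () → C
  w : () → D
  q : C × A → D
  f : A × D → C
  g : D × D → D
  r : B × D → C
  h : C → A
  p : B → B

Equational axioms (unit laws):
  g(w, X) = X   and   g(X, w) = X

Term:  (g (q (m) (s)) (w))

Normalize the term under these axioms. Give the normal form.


1. (g (q (m) (s)) (w))  →  (q (m) (s))

normal form = (q (m) (s))


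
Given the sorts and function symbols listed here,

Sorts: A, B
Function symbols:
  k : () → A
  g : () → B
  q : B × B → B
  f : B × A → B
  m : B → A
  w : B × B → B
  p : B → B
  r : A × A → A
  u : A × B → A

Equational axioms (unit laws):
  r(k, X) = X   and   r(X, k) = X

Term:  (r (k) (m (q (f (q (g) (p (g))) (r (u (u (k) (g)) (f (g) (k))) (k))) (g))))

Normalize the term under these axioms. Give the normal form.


normal form = (m (q (f (q (g) (p (g))) (u (u (k) (g)) (f (g) (k)))) (g)))

1. (r (k) (m (q (f (q (g) (p (g))) (r (u (u (k) (g)) (f (g) (k))) (k))) (g))))  →  (m (q (f (q (g) (p (g))) (r (u (u (k) (g)) (f (g) (k))) (k))) (g)))
2. (m (q (f (q (g) (p (g))) (r (u (u (k) (g)) (f (g) (k))) (k))) (g)))  →  (m (q (f (q (g) (p (g))) (u (u (k) (g)) (f (g) (k)))) (g)))


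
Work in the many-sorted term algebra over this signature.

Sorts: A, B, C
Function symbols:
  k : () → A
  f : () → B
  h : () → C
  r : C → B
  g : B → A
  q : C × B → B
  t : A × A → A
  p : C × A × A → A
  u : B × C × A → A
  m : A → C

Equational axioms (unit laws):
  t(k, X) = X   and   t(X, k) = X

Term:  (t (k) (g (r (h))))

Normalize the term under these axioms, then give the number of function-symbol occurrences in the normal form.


size = 3

1. (t (k) (g (r (h))))  →  (g (r (h)))
normal form: (g (r (h)))


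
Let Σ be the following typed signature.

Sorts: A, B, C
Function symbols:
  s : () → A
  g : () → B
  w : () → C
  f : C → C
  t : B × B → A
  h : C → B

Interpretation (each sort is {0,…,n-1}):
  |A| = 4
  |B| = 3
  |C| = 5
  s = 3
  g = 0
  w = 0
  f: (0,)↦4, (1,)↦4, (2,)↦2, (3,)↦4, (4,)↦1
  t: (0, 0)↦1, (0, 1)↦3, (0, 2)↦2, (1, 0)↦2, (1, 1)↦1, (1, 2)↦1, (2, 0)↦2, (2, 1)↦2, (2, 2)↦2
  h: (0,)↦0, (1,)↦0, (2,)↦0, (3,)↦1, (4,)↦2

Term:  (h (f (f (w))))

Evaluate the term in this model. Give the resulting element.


value = 0

  w = 0
  (f (w)) = f(0,) = 4
  (f (f (w))) = f(4,) = 1
  (h (f (f (w)))) = h(1,) = 0


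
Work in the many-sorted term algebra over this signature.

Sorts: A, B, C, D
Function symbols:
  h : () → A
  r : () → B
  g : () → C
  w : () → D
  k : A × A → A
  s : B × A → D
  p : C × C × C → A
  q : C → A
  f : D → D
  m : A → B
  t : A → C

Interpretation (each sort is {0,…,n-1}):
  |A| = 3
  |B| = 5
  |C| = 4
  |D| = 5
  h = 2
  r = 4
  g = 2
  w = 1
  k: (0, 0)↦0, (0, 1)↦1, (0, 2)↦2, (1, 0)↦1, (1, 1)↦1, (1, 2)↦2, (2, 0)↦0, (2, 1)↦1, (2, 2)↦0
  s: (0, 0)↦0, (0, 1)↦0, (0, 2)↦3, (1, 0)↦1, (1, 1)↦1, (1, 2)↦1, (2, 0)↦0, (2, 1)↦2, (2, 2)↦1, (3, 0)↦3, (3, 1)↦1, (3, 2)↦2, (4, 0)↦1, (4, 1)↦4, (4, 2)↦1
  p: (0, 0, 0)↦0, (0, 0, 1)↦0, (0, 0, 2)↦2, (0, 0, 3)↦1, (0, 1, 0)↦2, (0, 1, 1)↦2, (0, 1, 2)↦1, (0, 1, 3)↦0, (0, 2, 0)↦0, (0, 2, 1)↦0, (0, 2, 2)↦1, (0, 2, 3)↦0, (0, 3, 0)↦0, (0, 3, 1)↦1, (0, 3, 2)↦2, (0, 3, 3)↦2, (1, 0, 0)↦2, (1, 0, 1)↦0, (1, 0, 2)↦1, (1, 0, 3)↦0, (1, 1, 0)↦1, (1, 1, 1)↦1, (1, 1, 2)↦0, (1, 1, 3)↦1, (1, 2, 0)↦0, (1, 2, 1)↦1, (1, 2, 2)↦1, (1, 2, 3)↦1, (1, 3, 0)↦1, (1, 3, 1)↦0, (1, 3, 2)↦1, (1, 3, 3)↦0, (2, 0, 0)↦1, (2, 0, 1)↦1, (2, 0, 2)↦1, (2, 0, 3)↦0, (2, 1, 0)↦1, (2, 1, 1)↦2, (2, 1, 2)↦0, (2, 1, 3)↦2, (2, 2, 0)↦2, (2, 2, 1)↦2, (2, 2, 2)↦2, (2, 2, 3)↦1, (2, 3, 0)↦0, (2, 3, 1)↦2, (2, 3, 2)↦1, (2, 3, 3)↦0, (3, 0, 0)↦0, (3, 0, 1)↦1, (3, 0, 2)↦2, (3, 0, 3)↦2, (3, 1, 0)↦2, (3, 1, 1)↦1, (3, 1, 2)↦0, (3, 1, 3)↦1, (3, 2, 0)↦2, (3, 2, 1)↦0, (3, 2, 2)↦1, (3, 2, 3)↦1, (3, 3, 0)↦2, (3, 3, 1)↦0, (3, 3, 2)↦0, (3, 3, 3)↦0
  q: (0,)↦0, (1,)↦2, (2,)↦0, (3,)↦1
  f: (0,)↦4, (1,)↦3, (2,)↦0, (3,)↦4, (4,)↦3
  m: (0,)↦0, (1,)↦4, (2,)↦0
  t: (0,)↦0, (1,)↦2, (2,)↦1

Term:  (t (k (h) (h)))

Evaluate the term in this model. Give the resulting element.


  h = 2
  h = 2
  (k (h) (h)) = k(2, 2) = 0
  (t (k (h) (h))) = t(0,) = 0

value = 0


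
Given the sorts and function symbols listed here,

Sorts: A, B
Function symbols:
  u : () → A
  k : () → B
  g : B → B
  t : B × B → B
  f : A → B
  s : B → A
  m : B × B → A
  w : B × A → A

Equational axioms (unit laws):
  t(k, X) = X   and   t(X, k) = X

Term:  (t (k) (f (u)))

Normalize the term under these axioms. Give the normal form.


1. (t (k) (f (u)))  →  (f (u))

normal form = (f (u))


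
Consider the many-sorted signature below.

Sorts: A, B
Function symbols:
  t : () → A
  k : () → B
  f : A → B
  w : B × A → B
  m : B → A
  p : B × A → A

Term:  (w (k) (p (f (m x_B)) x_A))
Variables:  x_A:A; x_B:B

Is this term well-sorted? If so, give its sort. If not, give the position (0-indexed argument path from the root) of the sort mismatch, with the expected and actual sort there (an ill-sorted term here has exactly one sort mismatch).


  (k) : B
        x_B : B
      (m x_B) : A
    (f (m x_B)) : B
    x_A : A
  (p (f (m x_B)) x_A) : A
(w (k) (p (f (m x_B)) x_A)) : B

well-sorted; sort = B


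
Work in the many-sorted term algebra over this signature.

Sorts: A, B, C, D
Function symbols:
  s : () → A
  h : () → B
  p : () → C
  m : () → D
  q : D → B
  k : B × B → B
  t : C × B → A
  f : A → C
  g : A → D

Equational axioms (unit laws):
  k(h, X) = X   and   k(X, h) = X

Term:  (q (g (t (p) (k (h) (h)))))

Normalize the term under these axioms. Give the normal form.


normal form = (q (g (t (p) (h))))

1. (q (g (t (p) (k (h) (h)))))  →  (q (g (t (p) (h))))


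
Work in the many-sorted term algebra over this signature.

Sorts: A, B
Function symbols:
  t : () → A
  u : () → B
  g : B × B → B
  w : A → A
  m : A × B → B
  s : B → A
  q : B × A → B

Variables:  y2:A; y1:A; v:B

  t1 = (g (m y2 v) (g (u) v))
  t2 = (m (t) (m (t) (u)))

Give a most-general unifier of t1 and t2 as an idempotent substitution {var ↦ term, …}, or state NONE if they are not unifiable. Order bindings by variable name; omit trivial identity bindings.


head clash or occurs-check failure — not unifiable

NONE (not unifiable)


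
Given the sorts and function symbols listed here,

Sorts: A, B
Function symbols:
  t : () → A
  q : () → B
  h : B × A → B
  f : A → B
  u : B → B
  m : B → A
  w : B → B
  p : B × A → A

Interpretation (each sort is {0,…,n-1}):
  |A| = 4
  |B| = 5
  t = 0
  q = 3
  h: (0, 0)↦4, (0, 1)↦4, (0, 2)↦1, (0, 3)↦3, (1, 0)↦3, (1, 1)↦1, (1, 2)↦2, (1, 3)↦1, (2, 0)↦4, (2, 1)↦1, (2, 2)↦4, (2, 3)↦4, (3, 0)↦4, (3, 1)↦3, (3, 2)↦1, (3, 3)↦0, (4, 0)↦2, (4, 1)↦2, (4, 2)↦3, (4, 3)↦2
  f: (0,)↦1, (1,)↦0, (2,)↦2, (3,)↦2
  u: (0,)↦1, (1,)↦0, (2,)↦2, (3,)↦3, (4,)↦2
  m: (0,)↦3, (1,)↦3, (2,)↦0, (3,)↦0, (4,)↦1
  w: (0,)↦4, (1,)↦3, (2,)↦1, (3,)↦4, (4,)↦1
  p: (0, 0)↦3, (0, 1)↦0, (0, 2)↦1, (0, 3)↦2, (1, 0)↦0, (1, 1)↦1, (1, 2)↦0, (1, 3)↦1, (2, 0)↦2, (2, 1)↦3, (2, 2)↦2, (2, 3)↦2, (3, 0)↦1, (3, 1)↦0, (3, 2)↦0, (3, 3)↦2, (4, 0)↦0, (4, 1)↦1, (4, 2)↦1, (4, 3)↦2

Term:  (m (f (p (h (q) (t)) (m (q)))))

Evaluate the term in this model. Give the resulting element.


  q = 3
  t = 0
  (h (q) (t)) = h(3, 0) = 4
  q = 3
  (m (q)) = m(3,) = 0
  (p (h (q) (t)) (m (q))) = p(4, 0) = 0
  (f (p (h (q) (t)) (m (q)))) = f(0,) = 1
  (m (f (p (h (q) (t)) (m (q))))) = m(1,) = 3

value = 3


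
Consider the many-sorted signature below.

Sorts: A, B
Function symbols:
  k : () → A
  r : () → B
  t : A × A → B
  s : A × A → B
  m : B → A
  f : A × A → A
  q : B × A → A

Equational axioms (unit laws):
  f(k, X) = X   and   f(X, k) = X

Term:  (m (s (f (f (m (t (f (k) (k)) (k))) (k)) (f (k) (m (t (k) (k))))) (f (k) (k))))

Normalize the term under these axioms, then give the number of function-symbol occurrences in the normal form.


1. (m (s (f (f (m (t (f (k) (k)) (k))) (k)) (f (k) (m (t (k) (k))))) (f (k) (k))))  →  (m (s (f (m (t (f (k) (k)) (k))) (f (k) (m (t (k) (k))))) (f (k) (k))))
2. (m (s (f (m (t (f (k) (k)) (k))) (f (k) (m (t (k) (k))))) (f (k) (k))))  →  (m (s (f (m (t (k) (k))) (f (k) (m (t (k) (k))))) (f (k) (k))))
3. (m (s (f (m (t (k) (k))) (f (k) (m (t (k) (k))))) (f (k) (k))))  →  (m (s (f (m (t (k) (k))) (m (t (k) (k)))) (f (k) (k))))
4. (m (s (f (m (t (k) (k))) (m (t (k) (k)))) (f (k) (k))))  →  (m (s (f (m (t (k) (k))) (m (t (k) (k)))) (k)))
normal form: (m (s (f (m (t (k) (k))) (m (t (k) (k)))) (k)))

size = 12


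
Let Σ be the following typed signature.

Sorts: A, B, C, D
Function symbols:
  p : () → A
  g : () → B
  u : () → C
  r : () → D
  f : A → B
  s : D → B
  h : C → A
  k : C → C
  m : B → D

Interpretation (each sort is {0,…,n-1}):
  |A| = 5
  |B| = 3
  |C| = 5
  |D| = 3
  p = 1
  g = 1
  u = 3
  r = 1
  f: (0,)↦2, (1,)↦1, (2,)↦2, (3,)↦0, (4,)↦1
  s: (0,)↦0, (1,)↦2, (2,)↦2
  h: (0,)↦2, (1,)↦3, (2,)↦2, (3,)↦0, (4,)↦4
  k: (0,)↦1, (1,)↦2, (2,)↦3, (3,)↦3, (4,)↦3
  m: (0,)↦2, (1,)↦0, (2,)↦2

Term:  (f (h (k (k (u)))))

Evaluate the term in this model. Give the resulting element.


value = 2

  u = 3
  (k (u)) = k(3,) = 3
  (k (k (u))) = k(3,) = 3
  (h (k (k (u)))) = h(3,) = 0
  (f (h (k (k (u))))) = f(0,) = 2


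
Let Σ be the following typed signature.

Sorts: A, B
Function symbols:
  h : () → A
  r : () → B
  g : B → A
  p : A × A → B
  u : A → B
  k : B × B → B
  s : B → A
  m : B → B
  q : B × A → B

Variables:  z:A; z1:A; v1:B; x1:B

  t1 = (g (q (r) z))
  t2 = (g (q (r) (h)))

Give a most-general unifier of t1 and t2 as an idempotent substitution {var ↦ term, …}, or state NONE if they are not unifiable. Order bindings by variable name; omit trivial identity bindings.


{z ↦ (h)}


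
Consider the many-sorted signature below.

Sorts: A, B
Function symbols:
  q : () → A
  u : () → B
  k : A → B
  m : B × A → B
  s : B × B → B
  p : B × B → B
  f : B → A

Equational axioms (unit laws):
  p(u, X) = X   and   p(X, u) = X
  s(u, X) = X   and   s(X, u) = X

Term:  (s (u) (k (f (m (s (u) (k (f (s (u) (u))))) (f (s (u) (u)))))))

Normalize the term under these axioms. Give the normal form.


1. (s (u) (k (f (m (s (u) (k (f (s (u) (u))))) (f (s (u) (u)))))))  →  (k (f (m (s (u) (k (f (s (u) (u))))) (f (s (u) (u))))))
2. (k (f (m (s (u) (k (f (s (u) (u))))) (f (s (u) (u))))))  →  (k (f (m (k (f (s (u) (u)))) (f (s (u) (u))))))
3. (k (f (m (k (f (s (u) (u)))) (f (s (u) (u))))))  →  (k (f (m (k (f (u))) (f (s (u) (u))))))
4. (k (f (m (k (f (u))) (f (s (u) (u))))))  →  (k (f (m (k (f (u))) (f (u)))))

normal form = (k (f (m (k (f (u))) (f (u)))))


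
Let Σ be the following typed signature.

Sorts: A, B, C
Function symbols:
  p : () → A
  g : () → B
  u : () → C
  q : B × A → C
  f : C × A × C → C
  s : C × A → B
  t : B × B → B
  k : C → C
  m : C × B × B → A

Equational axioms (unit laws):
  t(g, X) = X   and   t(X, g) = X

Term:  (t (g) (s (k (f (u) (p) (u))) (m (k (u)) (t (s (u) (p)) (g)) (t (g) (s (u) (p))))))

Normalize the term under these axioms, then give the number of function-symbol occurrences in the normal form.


size = 15

1. (t (g) (s (k (f (u) (p) (u))) (m (k (u)) (t (s (u) (p)) (g)) (t (g) (s (u) (p))))))  →  (s (k (f (u) (p) (u))) (m (k (u)) (t (s (u) (p)) (g)) (t (g) (s (u) (p)))))
2. (s (k (f (u) (p) (u))) (m (k (u)) (t (s (u) (p)) (g)) (t (g) (s (u) (p)))))  →  (s (k (f (u) (p) (u))) (m (k (u)) (s (u) (p)) (t (g) (s (u) (p)))))
3. (s (k (f (u) (p) (u))) (m (k (u)) (s (u) (p)) (t (g) (s (u) (p)))))  →  (s (k (f (u) (p) (u))) (m (k (u)) (s (u) (p)) (s (u) (p))))
normal form: (s (k (f (u) (p) (u))) (m (k (u)) (s (u) (p)) (s (u) (p))))


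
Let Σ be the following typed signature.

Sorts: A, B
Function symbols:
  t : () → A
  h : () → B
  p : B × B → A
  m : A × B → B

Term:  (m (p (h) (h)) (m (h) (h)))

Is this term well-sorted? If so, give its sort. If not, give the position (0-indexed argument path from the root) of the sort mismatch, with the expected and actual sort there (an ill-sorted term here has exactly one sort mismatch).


    (h) : B
    (h) : B
  (p (h) (h)) : A
    (h) : B
    (h) : B
  (m (h) (h)) : ✗ arg 0 at [1, 0] has sort B, expected A

ill-sorted at position [1, 0]: expected A, got B


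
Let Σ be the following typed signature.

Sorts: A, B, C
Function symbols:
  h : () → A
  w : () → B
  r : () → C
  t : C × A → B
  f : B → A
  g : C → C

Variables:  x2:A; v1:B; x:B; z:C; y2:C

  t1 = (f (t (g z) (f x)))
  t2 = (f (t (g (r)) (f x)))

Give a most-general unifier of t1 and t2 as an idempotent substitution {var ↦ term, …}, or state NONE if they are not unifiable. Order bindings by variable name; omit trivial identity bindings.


{z ↦ (r)}


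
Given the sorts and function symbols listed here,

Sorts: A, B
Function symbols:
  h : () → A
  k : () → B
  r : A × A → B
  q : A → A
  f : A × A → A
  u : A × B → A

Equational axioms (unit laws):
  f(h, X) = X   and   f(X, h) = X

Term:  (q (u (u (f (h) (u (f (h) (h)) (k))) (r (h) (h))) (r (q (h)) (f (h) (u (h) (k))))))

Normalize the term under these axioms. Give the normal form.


normal form = (q (u (u (u (h) (k)) (r (h) (h))) (r (q (h)) (u (h) (k)))))

1. (q (u (u (f (h) (u (f (h) (h)) (k))) (r (h) (h))) (r (q (h)) (f (h) (u (h) (k))))))  →  (q (u (u (u (f (h) (h)) (k)) (r (h) (h))) (r (q (h)) (f (h) (u (h) (k))))))
2. (q (u (u (u (f (h) (h)) (k)) (r (h) (h))) (r (q (h)) (f (h) (u (h) (k))))))  →  (q (u (u (u (h) (k)) (r (h) (h))) (r (q (h)) (f (h) (u (h) (k))))))
3. (q (u (u (u (h) (k)) (r (h) (h))) (r (q (h)) (f (h) (u (h) (k))))))  →  (q (u (u (u (h) (k)) (r (h) (h))) (r (q (h)) (u (h) (k)))))


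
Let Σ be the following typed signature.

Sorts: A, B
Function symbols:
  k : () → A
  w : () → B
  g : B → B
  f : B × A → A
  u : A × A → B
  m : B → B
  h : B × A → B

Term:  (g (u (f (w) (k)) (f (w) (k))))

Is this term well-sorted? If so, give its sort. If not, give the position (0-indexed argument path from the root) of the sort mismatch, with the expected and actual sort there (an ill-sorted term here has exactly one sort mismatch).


      (w) : B
      (k) : A
    (f (w) (k)) : A
      (w) : B
      (k) : A
    (f (w) (k)) : A
  (u (f (w) (k)) (f (w) (k))) : B
(g (u (f (w) (k)) (f (w) (k)))) : B

well-sorted; sort = B


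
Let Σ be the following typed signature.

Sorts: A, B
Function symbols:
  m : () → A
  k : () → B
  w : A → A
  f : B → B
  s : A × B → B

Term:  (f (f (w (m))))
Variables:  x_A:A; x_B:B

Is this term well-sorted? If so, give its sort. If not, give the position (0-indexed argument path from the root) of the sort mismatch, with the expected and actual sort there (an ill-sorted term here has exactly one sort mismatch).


ill-sorted at position [0, 0]: expected B, got A

      (m) : A
    (w (m)) : A
  (f (w (m))) : ✗ arg 0 at [0, 0] has sort A, expected B


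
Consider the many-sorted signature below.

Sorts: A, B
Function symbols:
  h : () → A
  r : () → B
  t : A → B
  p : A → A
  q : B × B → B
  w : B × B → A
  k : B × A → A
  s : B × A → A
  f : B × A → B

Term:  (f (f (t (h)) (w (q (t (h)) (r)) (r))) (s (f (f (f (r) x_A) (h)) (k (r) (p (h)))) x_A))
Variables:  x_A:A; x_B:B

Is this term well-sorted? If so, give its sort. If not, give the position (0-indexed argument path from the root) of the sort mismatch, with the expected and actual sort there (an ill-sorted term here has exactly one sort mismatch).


well-sorted; sort = B

      (h) : A
    (t (h)) : B
          (h) : A
        (t (h)) : B
        (r) : B
      (q (t (h)) (r)) : B
      (r) : B
    (w (q (t (h)) (r)) (r)) : A
  (f (t (h)) (w (q (t (h)) (r)) (r))) : B
          (r) : B
          x_A : A
        (f (r) x_A) : B
        (h) : A
      (f (f (r) x_A) (h)) : B
        (r) : B
          (h) : A
        (p (h)) : A
      (k (r) (p (h))) : A
    (f (f (f (r) x_A) (h)) (k (r) (p (h)))) : B
    x_A : A
  (s (f (f (f (r) x_A) (h)) (k (r) (p (h)))) x_A) : A
(f (f (t (h)) (w (q (t (h)) (r)) (r))) (s (f (f (f (r) x_A) (h)) (k (r) (p (h)))) x_A)) : B


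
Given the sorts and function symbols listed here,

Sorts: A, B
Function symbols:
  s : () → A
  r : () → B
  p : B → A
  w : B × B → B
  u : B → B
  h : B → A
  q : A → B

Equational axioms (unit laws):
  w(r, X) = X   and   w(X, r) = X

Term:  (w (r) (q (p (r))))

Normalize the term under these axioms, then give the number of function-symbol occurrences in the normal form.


size = 3

1. (w (r) (q (p (r))))  →  (q (p (r)))
normal form: (q (p (r)))


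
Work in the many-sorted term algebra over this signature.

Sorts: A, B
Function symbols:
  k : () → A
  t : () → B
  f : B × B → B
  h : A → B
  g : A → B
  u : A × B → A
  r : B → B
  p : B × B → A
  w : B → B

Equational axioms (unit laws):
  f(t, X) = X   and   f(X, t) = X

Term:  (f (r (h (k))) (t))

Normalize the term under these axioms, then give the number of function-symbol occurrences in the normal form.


1. (f (r (h (k))) (t))  →  (r (h (k)))
normal form: (r (h (k)))

size = 3


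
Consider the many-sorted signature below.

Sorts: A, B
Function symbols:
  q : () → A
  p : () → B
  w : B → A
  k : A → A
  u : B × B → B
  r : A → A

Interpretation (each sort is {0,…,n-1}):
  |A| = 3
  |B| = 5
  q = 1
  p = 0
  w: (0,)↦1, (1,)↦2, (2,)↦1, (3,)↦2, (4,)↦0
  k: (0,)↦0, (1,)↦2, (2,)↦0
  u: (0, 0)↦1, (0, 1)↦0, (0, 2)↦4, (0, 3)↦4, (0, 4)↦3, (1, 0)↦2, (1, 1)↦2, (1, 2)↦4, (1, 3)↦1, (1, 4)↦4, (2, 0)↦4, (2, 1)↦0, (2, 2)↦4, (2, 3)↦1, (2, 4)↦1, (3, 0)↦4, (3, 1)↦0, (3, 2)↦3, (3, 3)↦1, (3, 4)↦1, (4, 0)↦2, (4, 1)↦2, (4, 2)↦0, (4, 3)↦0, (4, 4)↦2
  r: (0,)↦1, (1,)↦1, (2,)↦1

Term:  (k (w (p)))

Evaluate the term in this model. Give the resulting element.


value = 2

  p = 0
  (w (p)) = w(0,) = 1
  (k (w (p))) = k(1,) = 2


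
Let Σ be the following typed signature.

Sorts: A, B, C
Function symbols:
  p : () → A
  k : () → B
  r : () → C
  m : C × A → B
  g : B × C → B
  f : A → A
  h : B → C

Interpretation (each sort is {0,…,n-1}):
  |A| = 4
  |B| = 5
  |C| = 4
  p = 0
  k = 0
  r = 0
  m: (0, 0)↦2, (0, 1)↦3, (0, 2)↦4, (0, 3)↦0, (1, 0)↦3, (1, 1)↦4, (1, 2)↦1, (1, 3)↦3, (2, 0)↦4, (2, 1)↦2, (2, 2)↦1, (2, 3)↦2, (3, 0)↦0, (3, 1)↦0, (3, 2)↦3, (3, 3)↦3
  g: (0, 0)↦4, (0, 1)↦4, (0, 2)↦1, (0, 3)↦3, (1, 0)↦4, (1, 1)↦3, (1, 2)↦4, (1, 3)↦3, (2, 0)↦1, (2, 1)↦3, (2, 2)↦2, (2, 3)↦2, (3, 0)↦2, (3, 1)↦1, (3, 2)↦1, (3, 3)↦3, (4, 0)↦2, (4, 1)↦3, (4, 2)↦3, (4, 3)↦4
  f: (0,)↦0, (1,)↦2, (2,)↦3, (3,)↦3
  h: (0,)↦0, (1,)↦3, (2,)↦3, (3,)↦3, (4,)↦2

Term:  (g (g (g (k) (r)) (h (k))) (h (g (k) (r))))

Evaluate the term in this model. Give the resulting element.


  k = 0
  r = 0
  (g (k) (r)) = g(0, 0) = 4
  k = 0
  (h (k)) = h(0,) = 0
  (g (g (k) (r)) (h (k))) = g(4, 0) = 2
  k = 0
  r = 0
  (g (k) (r)) = g(0, 0) = 4
  (h (g (k) (r))) = h(4,) = 2
  (g (g (g (k) (r)) (h (k))) (h (g (k) (r)))) = g(2, 2) = 2

value = 2


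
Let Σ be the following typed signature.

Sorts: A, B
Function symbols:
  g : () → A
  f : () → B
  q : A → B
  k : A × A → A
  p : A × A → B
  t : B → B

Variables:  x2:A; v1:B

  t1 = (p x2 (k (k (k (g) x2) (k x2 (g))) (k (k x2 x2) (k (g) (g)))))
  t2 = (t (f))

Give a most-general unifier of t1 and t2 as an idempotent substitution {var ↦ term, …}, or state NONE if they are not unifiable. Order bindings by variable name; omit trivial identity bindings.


NONE (not unifiable)

head clash or occurs-check failure — not unifiable


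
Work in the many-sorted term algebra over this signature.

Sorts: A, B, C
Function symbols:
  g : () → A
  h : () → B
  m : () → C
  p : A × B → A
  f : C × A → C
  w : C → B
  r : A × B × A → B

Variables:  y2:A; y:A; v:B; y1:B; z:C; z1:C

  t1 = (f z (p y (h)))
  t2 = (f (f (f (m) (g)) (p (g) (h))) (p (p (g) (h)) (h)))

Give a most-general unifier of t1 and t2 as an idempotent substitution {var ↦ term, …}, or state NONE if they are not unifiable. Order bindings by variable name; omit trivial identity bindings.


{y ↦ (p (g) (h)), z ↦ (f (f (m) (g)) (p (g) (h)))}


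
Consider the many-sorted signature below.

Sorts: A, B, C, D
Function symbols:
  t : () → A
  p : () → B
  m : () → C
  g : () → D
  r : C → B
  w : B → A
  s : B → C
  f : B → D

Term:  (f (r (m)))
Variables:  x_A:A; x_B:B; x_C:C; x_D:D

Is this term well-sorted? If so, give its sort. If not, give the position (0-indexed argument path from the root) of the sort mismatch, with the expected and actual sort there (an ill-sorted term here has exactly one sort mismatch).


    (m) : C
  (r (m)) : B
(f (r (m))) : D

well-sorted; sort = D


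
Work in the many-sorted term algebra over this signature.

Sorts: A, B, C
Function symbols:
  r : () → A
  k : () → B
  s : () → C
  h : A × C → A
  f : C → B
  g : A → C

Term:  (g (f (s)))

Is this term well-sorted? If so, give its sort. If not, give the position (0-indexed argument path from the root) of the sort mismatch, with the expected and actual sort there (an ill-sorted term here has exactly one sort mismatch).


ill-sorted at position [0]: expected A, got B

    (s) : C
  (f (s)) : B
(g (f (s))) : ✗ arg 0 at [0] has sort B, expected A


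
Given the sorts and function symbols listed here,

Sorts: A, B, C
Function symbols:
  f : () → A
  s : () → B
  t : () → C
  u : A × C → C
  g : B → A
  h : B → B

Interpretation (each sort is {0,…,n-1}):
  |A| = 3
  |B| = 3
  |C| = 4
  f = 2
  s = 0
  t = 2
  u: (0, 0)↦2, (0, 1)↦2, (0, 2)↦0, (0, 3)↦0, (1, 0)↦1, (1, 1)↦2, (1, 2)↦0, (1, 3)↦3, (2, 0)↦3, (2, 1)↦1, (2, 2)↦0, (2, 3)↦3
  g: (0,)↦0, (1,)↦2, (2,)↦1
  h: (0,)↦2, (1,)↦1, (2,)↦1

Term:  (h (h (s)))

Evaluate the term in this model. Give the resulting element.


value = 1

  s = 0
  (h (s)) = h(0,) = 2
  (h (h (s))) = h(2,) = 1


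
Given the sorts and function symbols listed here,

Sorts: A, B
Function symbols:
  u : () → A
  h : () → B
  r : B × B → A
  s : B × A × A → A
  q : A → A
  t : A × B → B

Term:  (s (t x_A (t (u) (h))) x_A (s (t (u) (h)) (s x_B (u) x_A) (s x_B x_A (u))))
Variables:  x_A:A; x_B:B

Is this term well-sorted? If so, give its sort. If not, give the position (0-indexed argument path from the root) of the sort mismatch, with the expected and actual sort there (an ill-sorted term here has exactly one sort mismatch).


well-sorted; sort = A

    x_A : A
      (u) : A
      (h) : B
    (t (u) (h)) : B
  (t x_A (t (u) (h))) : B
  x_A : A
      (u) : A
      (h) : B
    (t (u) (h)) : B
      x_B : B
      (u) : A
      x_A : A
    (s x_B (u) x_A) : A
      x_B : B
      x_A : A
      (u) : A
    (s x_B x_A (u)) : A
  (s (t (u) (h)) (s x_B (u) x_A) (s x_B x_A (u))) : A
(s (t x_A (t (u) (h))) x_A (s (t (u) (h)) (s x_B (u) x_A) (s x_B x_A (u)))) : A


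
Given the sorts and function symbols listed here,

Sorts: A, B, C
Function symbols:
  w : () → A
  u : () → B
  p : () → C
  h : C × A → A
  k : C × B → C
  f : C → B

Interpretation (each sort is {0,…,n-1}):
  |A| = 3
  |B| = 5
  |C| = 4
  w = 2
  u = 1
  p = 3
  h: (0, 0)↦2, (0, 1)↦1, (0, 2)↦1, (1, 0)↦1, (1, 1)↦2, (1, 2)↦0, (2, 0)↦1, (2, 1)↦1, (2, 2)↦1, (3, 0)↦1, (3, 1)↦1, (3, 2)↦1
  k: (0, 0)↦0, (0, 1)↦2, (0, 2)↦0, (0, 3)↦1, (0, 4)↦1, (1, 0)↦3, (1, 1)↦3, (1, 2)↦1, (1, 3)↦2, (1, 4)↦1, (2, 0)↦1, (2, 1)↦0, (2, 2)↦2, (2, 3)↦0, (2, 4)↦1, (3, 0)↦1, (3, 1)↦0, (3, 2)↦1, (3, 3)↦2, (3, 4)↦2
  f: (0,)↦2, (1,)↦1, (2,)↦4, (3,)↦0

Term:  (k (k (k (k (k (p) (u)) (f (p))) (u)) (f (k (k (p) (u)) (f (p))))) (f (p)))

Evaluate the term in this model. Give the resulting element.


  p = 3
  u = 1
  (k (p) (u)) = k(3, 1) = 0
  p = 3
  (f (p)) = f(3,) = 0
  (k (k (p) (u)) (f (p))) = k(0, 0) = 0
  u = 1
  (k (k (k (p) (u)) (f (p))) (u)) = k(0, 1) = 2
  p = 3
  u = 1
  (k (p) (u)) = k(3, 1) = 0
  p = 3
  (f (p)) = f(3,) = 0
  (k (k (p) (u)) (f (p))) = k(0, 0) = 0
  (f (k (k (p) (u)) (f (p)))) = f(0,) = 2
  (k (k (k (k (p) (u)) (f (p))) (u)) (f (k (k (p) (u)) (f (p))))) = k(2, 2) = 2
  p = 3
  (f (p)) = f(3,) = 0
  (k (k (k (k (k (p) (u)) (f (p))) (u)) (f (k (k (p) (u)) (f (p))))) (f (p))) = k(2, 0) = 1

value = 1


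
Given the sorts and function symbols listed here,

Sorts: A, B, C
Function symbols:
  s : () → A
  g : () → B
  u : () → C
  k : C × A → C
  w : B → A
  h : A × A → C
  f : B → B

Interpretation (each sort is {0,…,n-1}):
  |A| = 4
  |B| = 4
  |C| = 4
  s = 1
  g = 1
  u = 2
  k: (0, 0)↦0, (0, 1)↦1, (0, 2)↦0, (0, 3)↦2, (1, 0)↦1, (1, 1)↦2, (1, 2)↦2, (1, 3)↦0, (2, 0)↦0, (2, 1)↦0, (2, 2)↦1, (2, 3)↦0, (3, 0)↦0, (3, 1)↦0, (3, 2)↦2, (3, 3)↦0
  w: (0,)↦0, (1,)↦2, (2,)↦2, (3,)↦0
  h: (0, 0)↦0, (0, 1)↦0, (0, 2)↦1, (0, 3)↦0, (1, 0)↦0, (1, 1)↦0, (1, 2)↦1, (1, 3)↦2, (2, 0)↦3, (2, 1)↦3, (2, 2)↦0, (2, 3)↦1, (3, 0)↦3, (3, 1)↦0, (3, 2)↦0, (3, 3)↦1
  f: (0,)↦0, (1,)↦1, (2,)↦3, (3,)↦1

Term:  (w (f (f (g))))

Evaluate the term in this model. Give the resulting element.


  g = 1
  (f (g)) = f(1,) = 1
  (f (f (g))) = f(1,) = 1
  (w (f (f (g)))) = w(1,) = 2

value = 2


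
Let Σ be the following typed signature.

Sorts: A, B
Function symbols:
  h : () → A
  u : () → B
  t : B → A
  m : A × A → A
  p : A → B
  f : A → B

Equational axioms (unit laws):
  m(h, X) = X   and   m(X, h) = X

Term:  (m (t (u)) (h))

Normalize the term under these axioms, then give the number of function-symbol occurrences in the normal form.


1. (m (t (u)) (h))  →  (t (u))
normal form: (t (u))

size = 2


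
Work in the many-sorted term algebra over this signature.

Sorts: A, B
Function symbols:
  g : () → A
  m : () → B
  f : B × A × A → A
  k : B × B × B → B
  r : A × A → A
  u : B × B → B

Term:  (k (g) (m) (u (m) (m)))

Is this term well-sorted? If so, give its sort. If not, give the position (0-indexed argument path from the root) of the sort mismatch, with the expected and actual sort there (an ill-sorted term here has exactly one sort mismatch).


  (g) : A
  (m) : B
    (m) : B
    (m) : B
  (u (m) (m)) : B
(k (g) (m) (u (m) (m))) : ✗ arg 0 at [0] has sort A, expected B

ill-sorted at position [0]: expected B, got A


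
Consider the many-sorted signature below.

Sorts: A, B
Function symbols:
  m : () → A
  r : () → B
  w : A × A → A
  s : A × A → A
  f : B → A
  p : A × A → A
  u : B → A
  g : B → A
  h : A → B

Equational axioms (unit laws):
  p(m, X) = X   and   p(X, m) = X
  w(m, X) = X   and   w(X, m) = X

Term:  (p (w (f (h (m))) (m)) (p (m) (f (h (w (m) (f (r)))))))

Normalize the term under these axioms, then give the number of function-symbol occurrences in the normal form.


1. (p (w (f (h (m))) (m)) (p (m) (f (h (w (m) (f (r)))))))  →  (p (f (h (m))) (p (m) (f (h (w (m) (f (r)))))))
2. (p (f (h (m))) (p (m) (f (h (w (m) (f (r)))))))  →  (p (f (h (m))) (f (h (w (m) (f (r))))))
3. (p (f (h (m))) (f (h (w (m) (f (r))))))  →  (p (f (h (m))) (f (h (f (r)))))
normal form: (p (f (h (m))) (f (h (f (r)))))

size = 8
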